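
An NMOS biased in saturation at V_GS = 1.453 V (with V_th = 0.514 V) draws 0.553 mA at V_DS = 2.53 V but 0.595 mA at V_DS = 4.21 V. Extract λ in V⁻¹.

With V_GS fixed, I_D ∝ (1 + λ V_DS) in saturation, so I_D2/I_D1 = (1 + λ V_DS2)/(1 + λ V_DS1).
0.595/0.553 = 1.076 = (1 + 4.21 λ)/(1 + 2.53 λ).
Solving: λ (I_D1 V_DS2 − I_D2 V_DS1) = I_D2 − I_D1, so λ = (0.595 − 0.553) / (0.553 × 4.21 − 0.595 × 2.53) = 0.042 / 0.823 = 0.051 V⁻¹.

λ = 0.0510 V⁻¹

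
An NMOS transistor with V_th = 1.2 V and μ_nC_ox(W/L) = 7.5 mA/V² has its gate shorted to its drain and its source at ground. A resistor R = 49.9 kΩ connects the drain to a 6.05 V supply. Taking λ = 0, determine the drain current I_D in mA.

With gate tied to drain, V_GS = V_DS ≥ V_GS − V_th, so the device is in saturation.
KCL at the drain: ½ k_n (V_GS − V_th)² = (V_DD − V_GS)/R.
Let x = V_GS − 1.2. Then 187 x² + x − 4.85 = 0, giving x = 0.158 V (positive root), so V_GS = 1.36 V.
I_D = (V_DD − V_GS)/R = (6.05 − 1.36) / 49.9 = 0.094 mA.

I_D = 0.0940 mA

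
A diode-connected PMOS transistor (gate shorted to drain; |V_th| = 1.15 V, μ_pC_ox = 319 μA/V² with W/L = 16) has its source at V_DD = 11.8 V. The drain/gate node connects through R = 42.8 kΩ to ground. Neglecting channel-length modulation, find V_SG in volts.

With gate tied to drain, V_SG = V_SD ≥ V_SG − |V_th|, so the device is in saturation.
k_p = μ_pC_ox · (W/L) = 5.104 mA/V².
KCL at the drain: ½ k_p (V_SG − |V_th|)² = (V_DD − V_SG)/R.
Let x = V_SG − 1.15. Then 109 x² + x − 10.65 = 0, giving x = 0.308 V (positive root), so V_SG = 1.46 V.
I_D = (V_DD − V_SG)/R = (11.8 − 1.46) / 42.8 = 0.242 mA.

V_SG = 1.46 V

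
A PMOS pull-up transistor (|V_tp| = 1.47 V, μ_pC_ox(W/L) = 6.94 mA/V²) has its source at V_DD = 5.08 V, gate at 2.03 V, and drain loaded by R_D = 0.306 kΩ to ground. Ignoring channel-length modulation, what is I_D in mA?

V_SG = V_DD − V_G = 5.08 − 2.03 = 3.05 V, so V_ov = 3.05 − 1.47 = 1.58 V.
Assume saturation: I_D = ½ k_p V_ov² = 0.5 × 6.94 × 1.58² = 8.66 mA, giving V_SD = V_DD − I_D R_D = 5.08 − 8.66 × 0.306 = 2.43 V.
V_SD = 2.43 V ≥ V_ov = 1.58 V, confirming saturation.

I_D = 8.66 mA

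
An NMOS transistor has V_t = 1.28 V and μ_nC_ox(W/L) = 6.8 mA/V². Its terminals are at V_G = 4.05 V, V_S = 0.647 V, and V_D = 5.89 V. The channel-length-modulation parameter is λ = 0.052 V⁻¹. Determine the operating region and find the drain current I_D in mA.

Saturation; I_D = 19.5 mA

V_GS = V_G − V_S = 4.05 − 0.647 = 3.4 V; V_DS = V_D − V_S = 5.89 − 0.647 = 5.24 V.
V_ov = V_GS − V_t = 3.4 − 1.28 = 2.12 V.
Since V_DS = 5.24 V ≥ V_ov = 2.12 V, the device is in saturation.
I_D = ½ k_n V_ov² (1 + λ V_DS) = 0.5 × 6.8 × 2.12² × (1 + 0.052 × 5.24) = 19.5 mA.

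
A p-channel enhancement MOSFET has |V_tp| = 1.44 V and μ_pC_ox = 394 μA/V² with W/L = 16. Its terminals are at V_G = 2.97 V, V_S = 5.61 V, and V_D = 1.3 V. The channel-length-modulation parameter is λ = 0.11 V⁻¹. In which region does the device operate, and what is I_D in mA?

Saturation; I_D = 6.69 mA

V_SG = V_S − V_G = 5.61 − 2.97 = 2.64 V; V_SD = V_S − V_D = 5.61 − 1.3 = 4.31 V.
k_p = μ_pC_ox · (W/L) = 6.304 mA/V².
V_ov = V_SG − |V_tp| = 2.64 − 1.44 = 1.2 V.
Since V_SD = 4.31 V ≥ V_ov = 1.2 V, the device is in saturation.
I_D = ½ k_p V_ov² (1 + λ V_SD) = 0.5 × 6.304 × 1.2² × (1 + 0.11 × 4.31) = 6.69 mA.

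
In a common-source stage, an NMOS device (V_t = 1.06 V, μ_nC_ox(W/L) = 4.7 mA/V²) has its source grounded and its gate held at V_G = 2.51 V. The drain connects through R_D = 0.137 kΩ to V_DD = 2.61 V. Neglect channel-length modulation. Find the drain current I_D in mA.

V_GS = V_G = 2.51 V, so V_ov = 2.51 − 1.06 = 1.45 V.
Assume saturation: I_D = ½ k_n V_ov² = 0.5 × 4.7 × 1.45² = 4.94 mA, giving V_DS = V_DD − I_D R_D = 2.61 − 4.94 × 0.137 = 1.93 V.
V_DS = 1.93 V ≥ V_ov = 1.45 V, confirming saturation.

I_D = 4.94 mA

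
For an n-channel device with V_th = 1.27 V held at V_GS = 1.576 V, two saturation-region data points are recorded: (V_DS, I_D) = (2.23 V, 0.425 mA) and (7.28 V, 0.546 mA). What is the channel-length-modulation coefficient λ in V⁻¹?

λ = 0.0645 V⁻¹

With V_GS fixed, I_D ∝ (1 + λ V_DS) in saturation, so I_D2/I_D1 = (1 + λ V_DS2)/(1 + λ V_DS1).
0.546/0.425 = 1.285 = (1 + 7.28 λ)/(1 + 2.23 λ).
Solving: λ (I_D1 V_DS2 − I_D2 V_DS1) = I_D2 − I_D1, so λ = (0.546 − 0.425) / (0.425 × 7.28 − 0.546 × 2.23) = 0.121 / 1.88 = 0.0645 V⁻¹.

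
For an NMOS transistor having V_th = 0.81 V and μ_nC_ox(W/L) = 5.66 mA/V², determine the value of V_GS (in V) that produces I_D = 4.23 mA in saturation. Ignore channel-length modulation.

In saturation I_D = ½ k_n (V_GS − V_th)², so V_GS − V_th = √(2 I_D / k_n) = √(2 × 4.23 / 5.66) = 1.22 V.
V_GS = 0.81 + 1.22 = 2.03 V.

V_GS = 2.03 V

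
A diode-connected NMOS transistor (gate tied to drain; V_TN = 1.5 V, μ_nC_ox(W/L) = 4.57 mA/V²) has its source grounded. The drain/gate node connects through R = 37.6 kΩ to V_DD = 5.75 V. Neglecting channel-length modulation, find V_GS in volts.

With gate tied to drain, V_GS = V_DS ≥ V_GS − V_TN, so the device is in saturation.
KCL at the drain: ½ k_n (V_GS − V_TN)² = (V_DD − V_GS)/R.
Let x = V_GS − 1.5. Then 85.9 x² + x − 4.25 = 0, giving x = 0.217 V (positive root), so V_GS = 1.72 V.
I_D = (V_DD − V_GS)/R = (5.75 − 1.72) / 37.6 = 0.107 mA.

V_GS = 1.72 V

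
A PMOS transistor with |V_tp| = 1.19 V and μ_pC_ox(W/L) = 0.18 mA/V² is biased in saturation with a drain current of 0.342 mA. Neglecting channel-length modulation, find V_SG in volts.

V_SG = 3.14 V

In saturation I_D = ½ k_p (V_SG − |V_tp|)², so V_SG − |V_tp| = √(2 I_D / k_p) = √(2 × 0.342 / 0.18) = 1.95 V.
V_SG = 1.19 + 1.95 = 3.14 V.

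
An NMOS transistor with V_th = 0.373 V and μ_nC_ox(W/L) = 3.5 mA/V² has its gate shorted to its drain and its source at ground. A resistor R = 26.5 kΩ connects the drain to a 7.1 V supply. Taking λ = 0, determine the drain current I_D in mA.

I_D = 0.240 mA

With gate tied to drain, V_GS = V_DS ≥ V_GS − V_th, so the device is in saturation.
KCL at the drain: ½ k_n (V_GS − V_th)² = (V_DD − V_GS)/R.
Let x = V_GS − 0.373. Then 46.4 x² + x − 6.727 = 0, giving x = 0.37 V (positive root), so V_GS = 0.743 V.
I_D = (V_DD − V_GS)/R = (7.1 − 0.743) / 26.5 = 0.24 mA.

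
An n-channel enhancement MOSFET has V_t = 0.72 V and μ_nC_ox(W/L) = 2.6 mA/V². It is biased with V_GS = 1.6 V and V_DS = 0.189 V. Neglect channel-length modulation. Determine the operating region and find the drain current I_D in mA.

Triode; I_D = 0.386 mA

V_ov = V_GS − V_t = 1.6 − 0.72 = 0.88 V.
Since V_DS = 0.189 V < V_ov = 0.88 V, the device is in the triode region.
I_D = k_n [V_ov · V_DS − ½ V_DS²] = 2.6 × [0.88 × 0.189 − 0.5 × 0.189²] = 0.386 mA.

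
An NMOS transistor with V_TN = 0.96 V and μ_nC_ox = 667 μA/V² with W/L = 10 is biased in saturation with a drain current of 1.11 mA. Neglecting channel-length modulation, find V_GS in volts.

k_n = μ_nC_ox · (W/L) = 6.67 mA/V².
In saturation I_D = ½ k_n (V_GS − V_TN)², so V_GS − V_TN = √(2 I_D / k_n) = √(2 × 1.11 / 6.67) = 0.577 V.
V_GS = 0.96 + 0.577 = 1.54 V.

V_GS = 1.54 V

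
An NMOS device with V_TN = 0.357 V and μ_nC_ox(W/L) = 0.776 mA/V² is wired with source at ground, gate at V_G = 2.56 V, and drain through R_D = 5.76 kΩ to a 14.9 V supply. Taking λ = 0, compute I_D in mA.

I_D = 1.88 mA

V_GS = V_G = 2.56 V, so V_ov = 2.56 − 0.357 = 2.2 V.
Assume saturation: I_D = ½ k_n V_ov² = 0.5 × 0.776 × 2.2² = 1.88 mA, giving V_DS = V_DD − I_D R_D = 14.9 − 1.88 × 5.76 = 4.05 V.
V_DS = 4.05 V ≥ V_ov = 2.2 V, confirming saturation.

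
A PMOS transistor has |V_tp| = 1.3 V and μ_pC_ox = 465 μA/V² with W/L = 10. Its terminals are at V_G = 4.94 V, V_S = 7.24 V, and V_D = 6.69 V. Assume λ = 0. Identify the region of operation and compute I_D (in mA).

Triode; I_D = 1.85 mA

V_SG = V_S − V_G = 7.24 − 4.94 = 2.3 V; V_SD = V_S − V_D = 7.24 − 6.69 = 0.55 V.
k_p = μ_pC_ox · (W/L) = 4.65 mA/V².
V_ov = V_SG − |V_tp| = 2.3 − 1.3 = 1 V.
Since V_SD = 0.55 V < V_ov = 1 V, the device is in the triode region.
I_D = k_p [V_ov · V_SD − ½ V_SD²] = 4.65 × [1 × 0.55 − 0.5 × 0.55²] = 1.85 mA.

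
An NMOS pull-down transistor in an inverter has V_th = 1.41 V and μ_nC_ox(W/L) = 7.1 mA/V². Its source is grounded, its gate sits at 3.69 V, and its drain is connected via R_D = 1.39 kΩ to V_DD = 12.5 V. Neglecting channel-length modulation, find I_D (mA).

V_GS = V_G = 3.69 V, so V_ov = 3.69 − 1.41 = 2.28 V.
Assume saturation: I_D = ½ k_n V_ov² = 0.5 × 7.1 × 2.28² = 18.5 mA, giving V_DS = V_DD − I_D R_D = 12.5 − 18.5 × 1.39 = -13.2 V.
But -13.2 V < V_ov = 2.28 V, so the device is actually in triode.
In triode I_D = k_n[V_ov V_DS − ½ V_DS²] and I_D = (V_DD − V_DS)/R_D. Equating: 4.93 V_DS² − 23.5 V_DS + 12.5 = 0, giving V_DS = 0.61 V (the root below V_ov).
I_D = (12.5 − 0.61) / 1.39 = 8.55 mA.

I_D = 8.55 mA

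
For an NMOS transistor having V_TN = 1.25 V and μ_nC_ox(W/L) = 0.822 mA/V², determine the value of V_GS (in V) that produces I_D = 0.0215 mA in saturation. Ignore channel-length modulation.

V_GS = 1.48 V

In saturation I_D = ½ k_n (V_GS − V_TN)², so V_GS − V_TN = √(2 I_D / k_n) = √(2 × 0.0215 / 0.822) = 0.229 V.
V_GS = 1.25 + 0.229 = 1.48 V.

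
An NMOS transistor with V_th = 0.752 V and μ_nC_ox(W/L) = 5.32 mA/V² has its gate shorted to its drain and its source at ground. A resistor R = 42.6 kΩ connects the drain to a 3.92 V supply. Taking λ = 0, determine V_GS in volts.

V_GS = 0.915 V

With gate tied to drain, V_GS = V_DS ≥ V_GS − V_th, so the device is in saturation.
KCL at the drain: ½ k_n (V_GS − V_th)² = (V_DD − V_GS)/R.
Let x = V_GS − 0.752. Then 113 x² + x − 3.168 = 0, giving x = 0.163 V (positive root), so V_GS = 0.915 V.
I_D = (V_DD − V_GS)/R = (3.92 − 0.915) / 42.6 = 0.0705 mA.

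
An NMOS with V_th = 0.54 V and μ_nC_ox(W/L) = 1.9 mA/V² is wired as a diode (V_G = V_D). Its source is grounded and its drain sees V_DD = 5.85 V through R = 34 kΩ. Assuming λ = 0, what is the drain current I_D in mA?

I_D = 0.145 mA

With gate tied to drain, V_GS = V_DS ≥ V_GS − V_th, so the device is in saturation.
KCL at the drain: ½ k_n (V_GS − V_th)² = (V_DD − V_GS)/R.
Let x = V_GS − 0.54. Then 32.3 x² + x − 5.31 = 0, giving x = 0.39 V (positive root), so V_GS = 0.93 V.
I_D = (V_DD − V_GS)/R = (5.85 − 0.93) / 34 = 0.145 mA.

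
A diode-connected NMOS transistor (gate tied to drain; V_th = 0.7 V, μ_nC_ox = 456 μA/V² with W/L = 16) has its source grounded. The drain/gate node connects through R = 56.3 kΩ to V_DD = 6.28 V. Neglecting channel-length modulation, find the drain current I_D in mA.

I_D = 0.0962 mA

With gate tied to drain, V_GS = V_DS ≥ V_GS − V_th, so the device is in saturation.
k_n = μ_nC_ox · (W/L) = 7.296 mA/V².
KCL at the drain: ½ k_n (V_GS − V_th)² = (V_DD − V_GS)/R.
Let x = V_GS − 0.7. Then 205 x² + x − 5.58 = 0, giving x = 0.162 V (positive root), so V_GS = 0.862 V.
I_D = (V_DD − V_GS)/R = (6.28 − 0.862) / 56.3 = 0.0962 mA.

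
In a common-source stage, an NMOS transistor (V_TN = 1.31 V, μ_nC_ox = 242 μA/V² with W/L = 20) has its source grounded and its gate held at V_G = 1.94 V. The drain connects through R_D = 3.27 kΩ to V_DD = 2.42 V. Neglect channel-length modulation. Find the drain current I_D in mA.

I_D = 0.656 mA

V_GS = V_G = 1.94 V, so V_ov = 1.94 − 1.31 = 0.63 V.
k_n = μ_nC_ox · (W/L) = 4.84 mA/V².
Assume saturation: I_D = ½ k_n V_ov² = 0.5 × 4.84 × 0.63² = 0.96 mA, giving V_DS = V_DD − I_D R_D = 2.42 − 0.96 × 3.27 = -0.721 V.
But -0.721 V < V_ov = 0.63 V, so the device is actually in triode.
In triode I_D = k_n[V_ov V_DS − ½ V_DS²] and I_D = (V_DD − V_DS)/R_D. Equating: 7.91 V_DS² − 10.97 V_DS + 2.42 = 0, giving V_DS = 0.275 V (the root below V_ov).
I_D = (2.42 − 0.275) / 3.27 = 0.656 mA.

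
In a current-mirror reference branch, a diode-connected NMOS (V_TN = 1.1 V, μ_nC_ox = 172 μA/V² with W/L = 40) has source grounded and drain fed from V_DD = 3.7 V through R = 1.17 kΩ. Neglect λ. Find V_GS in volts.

With gate tied to drain, V_GS = V_DS ≥ V_GS − V_TN, so the device is in saturation.
k_n = μ_nC_ox · (W/L) = 6.88 mA/V².
KCL at the drain: ½ k_n (V_GS − V_TN)² = (V_DD − V_GS)/R.
Let x = V_GS − 1.1. Then 4.02 x² + x − 2.6 = 0, giving x = 0.689 V (positive root), so V_GS = 1.79 V.
I_D = (V_DD − V_GS)/R = (3.7 − 1.79) / 1.17 = 1.63 mA.

V_GS = 1.79 V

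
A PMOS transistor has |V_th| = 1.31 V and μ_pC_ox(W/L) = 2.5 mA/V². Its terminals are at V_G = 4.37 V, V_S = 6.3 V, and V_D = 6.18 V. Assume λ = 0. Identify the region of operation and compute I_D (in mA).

Triode; I_D = 0.168 mA

V_SG = V_S − V_G = 6.3 − 4.37 = 1.93 V; V_SD = V_S − V_D = 6.3 − 6.18 = 0.12 V.
V_ov = V_SG − |V_th| = 1.93 − 1.31 = 0.62 V.
Since V_SD = 0.12 V < V_ov = 0.62 V, the device is in the triode region.
I_D = k_p [V_ov · V_SD − ½ V_SD²] = 2.5 × [0.62 × 0.12 − 0.5 × 0.12²] = 0.168 mA.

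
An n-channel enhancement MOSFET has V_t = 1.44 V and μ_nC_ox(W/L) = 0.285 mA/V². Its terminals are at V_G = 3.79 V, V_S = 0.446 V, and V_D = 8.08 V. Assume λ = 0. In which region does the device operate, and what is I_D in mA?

Saturation; I_D = 0.517 mA

V_GS = V_G − V_S = 3.79 − 0.446 = 3.34 V; V_DS = V_D − V_S = 8.08 − 0.446 = 7.63 V.
V_ov = V_GS − V_t = 3.34 − 1.44 = 1.9 V.
Since V_DS = 7.63 V ≥ V_ov = 1.9 V, the device is in saturation.
I_D = ½ k_n V_ov² = 0.5 × 0.285 × 1.9² = 0.517 mA.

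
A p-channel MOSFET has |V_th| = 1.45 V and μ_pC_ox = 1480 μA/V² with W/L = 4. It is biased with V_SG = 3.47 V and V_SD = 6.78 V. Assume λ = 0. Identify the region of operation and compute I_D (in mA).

Saturation; I_D = 12.1 mA

k_p = μ_pC_ox · (W/L) = 5.92 mA/V².
V_ov = V_SG − |V_th| = 3.47 − 1.45 = 2.02 V.
Since V_SD = 6.78 V ≥ V_ov = 2.02 V, the device is in saturation.
I_D = ½ k_p V_ov² = 0.5 × 5.92 × 2.02² = 12.1 mA.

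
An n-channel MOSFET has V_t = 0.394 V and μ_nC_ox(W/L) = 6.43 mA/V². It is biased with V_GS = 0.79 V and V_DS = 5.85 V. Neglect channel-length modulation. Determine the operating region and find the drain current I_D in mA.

V_ov = V_GS − V_t = 0.79 − 0.394 = 0.396 V.
Since V_DS = 5.85 V ≥ V_ov = 0.396 V, the device is in saturation.
I_D = ½ k_n V_ov² = 0.5 × 6.43 × 0.396² = 0.504 mA.

Saturation; I_D = 0.504 mA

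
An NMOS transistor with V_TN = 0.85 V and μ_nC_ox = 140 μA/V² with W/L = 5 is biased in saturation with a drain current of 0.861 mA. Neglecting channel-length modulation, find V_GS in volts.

V_GS = 2.42 V

k_n = μ_nC_ox · (W/L) = 0.7 mA/V².
In saturation I_D = ½ k_n (V_GS − V_TN)², so V_GS − V_TN = √(2 I_D / k_n) = √(2 × 0.861 / 0.7) = 1.57 V.
V_GS = 0.85 + 1.57 = 2.42 V.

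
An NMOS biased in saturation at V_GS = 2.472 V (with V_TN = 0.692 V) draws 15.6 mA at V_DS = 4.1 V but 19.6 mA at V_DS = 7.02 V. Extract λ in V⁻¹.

λ = 0.137 V⁻¹

With V_GS fixed, I_D ∝ (1 + λ V_DS) in saturation, so I_D2/I_D1 = (1 + λ V_DS2)/(1 + λ V_DS1).
19.6/15.6 = 1.256 = (1 + 7.02 λ)/(1 + 4.1 λ).
Solving: λ (I_D1 V_DS2 − I_D2 V_DS1) = I_D2 − I_D1, so λ = (19.6 − 15.6) / (15.6 × 7.02 − 19.6 × 4.1) = 4 / 29.2 = 0.137 V⁻¹.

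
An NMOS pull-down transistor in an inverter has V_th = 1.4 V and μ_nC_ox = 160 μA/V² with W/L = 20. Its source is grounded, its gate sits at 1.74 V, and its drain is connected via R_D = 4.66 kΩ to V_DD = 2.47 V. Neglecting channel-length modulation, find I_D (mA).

I_D = 0.185 mA

V_GS = V_G = 1.74 V, so V_ov = 1.74 − 1.4 = 0.34 V.
k_n = μ_nC_ox · (W/L) = 3.2 mA/V².
Assume saturation: I_D = ½ k_n V_ov² = 0.5 × 3.2 × 0.34² = 0.185 mA, giving V_DS = V_DD − I_D R_D = 2.47 − 0.185 × 4.66 = 1.61 V.
V_DS = 1.61 V ≥ V_ov = 0.34 V, confirming saturation.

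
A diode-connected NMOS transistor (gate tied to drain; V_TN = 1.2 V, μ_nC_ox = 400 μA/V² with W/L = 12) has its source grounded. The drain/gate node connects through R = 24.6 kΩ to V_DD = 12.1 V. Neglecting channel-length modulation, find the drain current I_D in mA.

With gate tied to drain, V_GS = V_DS ≥ V_GS − V_TN, so the device is in saturation.
k_n = μ_nC_ox · (W/L) = 4.8 mA/V².
KCL at the drain: ½ k_n (V_GS − V_TN)² = (V_DD − V_GS)/R.
Let x = V_GS − 1.2. Then 59 x² + x − 10.9 = 0, giving x = 0.421 V (positive root), so V_GS = 1.62 V.
I_D = (V_DD − V_GS)/R = (12.1 − 1.62) / 24.6 = 0.426 mA.

I_D = 0.426 mA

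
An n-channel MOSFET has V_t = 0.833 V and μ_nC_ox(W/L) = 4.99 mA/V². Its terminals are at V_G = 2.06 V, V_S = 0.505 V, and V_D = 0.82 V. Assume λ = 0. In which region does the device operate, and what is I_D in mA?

V_GS = V_G − V_S = 2.06 − 0.505 = 1.56 V; V_DS = V_D − V_S = 0.82 − 0.505 = 0.315 V.
V_ov = V_GS − V_t = 1.56 − 0.833 = 0.722 V.
Since V_DS = 0.315 V < V_ov = 0.722 V, the device is in the triode region.
I_D = k_n [V_ov · V_DS − ½ V_DS²] = 4.99 × [0.722 × 0.315 − 0.5 × 0.315²] = 0.887 mA.

Triode; I_D = 0.887 mA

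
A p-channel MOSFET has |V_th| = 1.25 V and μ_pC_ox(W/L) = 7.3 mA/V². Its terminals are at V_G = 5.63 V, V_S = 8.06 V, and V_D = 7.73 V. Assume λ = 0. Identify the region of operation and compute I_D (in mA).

Triode; I_D = 2.45 mA

V_SG = V_S − V_G = 8.06 − 5.63 = 2.43 V; V_SD = V_S − V_D = 8.06 − 7.73 = 0.33 V.
V_ov = V_SG − |V_th| = 2.43 − 1.25 = 1.18 V.
Since V_SD = 0.33 V < V_ov = 1.18 V, the device is in the triode region.
I_D = k_p [V_ov · V_SD − ½ V_SD²] = 7.3 × [1.18 × 0.33 − 0.5 × 0.33²] = 2.45 mA.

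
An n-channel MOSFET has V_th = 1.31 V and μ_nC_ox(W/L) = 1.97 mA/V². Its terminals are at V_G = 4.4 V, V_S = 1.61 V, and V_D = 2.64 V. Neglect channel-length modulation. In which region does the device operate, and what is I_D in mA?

V_GS = V_G − V_S = 4.4 − 1.61 = 2.79 V; V_DS = V_D − V_S = 2.64 − 1.61 = 1.03 V.
V_ov = V_GS − V_th = 2.79 − 1.31 = 1.48 V.
Since V_DS = 1.03 V < V_ov = 1.48 V, the device is in the triode region.
I_D = k_n [V_ov · V_DS − ½ V_DS²] = 1.97 × [1.48 × 1.03 − 0.5 × 1.03²] = 1.96 mA.

Triode; I_D = 1.96 mA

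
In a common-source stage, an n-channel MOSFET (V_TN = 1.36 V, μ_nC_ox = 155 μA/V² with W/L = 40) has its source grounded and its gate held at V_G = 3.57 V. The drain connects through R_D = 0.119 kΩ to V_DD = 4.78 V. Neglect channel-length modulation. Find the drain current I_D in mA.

V_GS = V_G = 3.57 V, so V_ov = 3.57 − 1.36 = 2.21 V.
k_n = μ_nC_ox · (W/L) = 6.2 mA/V².
Assume saturation: I_D = ½ k_n V_ov² = 0.5 × 6.2 × 2.21² = 15.1 mA, giving V_DS = V_DD − I_D R_D = 4.78 − 15.1 × 0.119 = 2.98 V.
V_DS = 2.98 V ≥ V_ov = 2.21 V, confirming saturation.

I_D = 15.1 mA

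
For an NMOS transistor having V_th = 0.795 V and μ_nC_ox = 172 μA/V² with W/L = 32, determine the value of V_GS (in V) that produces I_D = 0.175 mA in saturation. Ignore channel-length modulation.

k_n = μ_nC_ox · (W/L) = 5.504 mA/V².
In saturation I_D = ½ k_n (V_GS − V_th)², so V_GS − V_th = √(2 I_D / k_n) = √(2 × 0.175 / 5.504) = 0.252 V.
V_GS = 0.795 + 0.252 = 1.05 V.

V_GS = 1.05 V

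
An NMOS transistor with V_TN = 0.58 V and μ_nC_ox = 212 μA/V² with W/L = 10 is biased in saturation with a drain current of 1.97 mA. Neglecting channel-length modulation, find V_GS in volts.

k_n = μ_nC_ox · (W/L) = 2.12 mA/V².
In saturation I_D = ½ k_n (V_GS − V_TN)², so V_GS − V_TN = √(2 I_D / k_n) = √(2 × 1.97 / 2.12) = 1.36 V.
V_GS = 0.58 + 1.36 = 1.94 V.

V_GS = 1.94 V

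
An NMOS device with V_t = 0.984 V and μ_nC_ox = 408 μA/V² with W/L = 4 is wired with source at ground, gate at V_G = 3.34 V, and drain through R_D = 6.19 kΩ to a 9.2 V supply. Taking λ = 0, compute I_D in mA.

I_D = 1.42 mA

V_GS = V_G = 3.34 V, so V_ov = 3.34 − 0.984 = 2.36 V.
k_n = μ_nC_ox · (W/L) = 1.632 mA/V².
Assume saturation: I_D = ½ k_n V_ov² = 0.5 × 1.632 × 2.36² = 4.53 mA, giving V_DS = V_DD − I_D R_D = 9.2 − 4.53 × 6.19 = -18.8 V.
But -18.8 V < V_ov = 2.36 V, so the device is actually in triode.
In triode I_D = k_n[V_ov V_DS − ½ V_DS²] and I_D = (V_DD − V_DS)/R_D. Equating: 5.05 V_DS² − 24.8 V_DS + 9.2 = 0, giving V_DS = 0.404 V (the root below V_ov).
I_D = (9.2 − 0.404) / 6.19 = 1.42 mA.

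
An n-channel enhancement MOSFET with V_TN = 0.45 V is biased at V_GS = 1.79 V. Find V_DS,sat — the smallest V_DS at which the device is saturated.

V_DS,sat = 1.34 V

The boundary between triode and saturation is V_DS = V_GS − V_TN = V_ov.
V_ov = 1.79 − 0.45 = 1.34 V.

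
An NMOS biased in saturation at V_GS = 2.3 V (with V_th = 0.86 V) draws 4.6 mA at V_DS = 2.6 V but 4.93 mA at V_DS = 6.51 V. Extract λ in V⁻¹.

With V_GS fixed, I_D ∝ (1 + λ V_DS) in saturation, so I_D2/I_D1 = (1 + λ V_DS2)/(1 + λ V_DS1).
4.93/4.6 = 1.072 = (1 + 6.51 λ)/(1 + 2.6 λ).
Solving: λ (I_D1 V_DS2 − I_D2 V_DS1) = I_D2 − I_D1, so λ = (4.93 − 4.6) / (4.6 × 6.51 − 4.93 × 2.6) = 0.33 / 17.1 = 0.0193 V⁻¹.

λ = 0.0193 V⁻¹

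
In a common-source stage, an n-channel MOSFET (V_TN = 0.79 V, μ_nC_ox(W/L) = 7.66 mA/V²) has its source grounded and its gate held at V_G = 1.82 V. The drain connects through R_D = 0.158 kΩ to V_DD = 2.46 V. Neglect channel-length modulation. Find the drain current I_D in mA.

V_GS = V_G = 1.82 V, so V_ov = 1.82 − 0.79 = 1.03 V.
Assume saturation: I_D = ½ k_n V_ov² = 0.5 × 7.66 × 1.03² = 4.06 mA, giving V_DS = V_DD − I_D R_D = 2.46 − 4.06 × 0.158 = 1.82 V.
V_DS = 1.82 V ≥ V_ov = 1.03 V, confirming saturation.

I_D = 4.06 mA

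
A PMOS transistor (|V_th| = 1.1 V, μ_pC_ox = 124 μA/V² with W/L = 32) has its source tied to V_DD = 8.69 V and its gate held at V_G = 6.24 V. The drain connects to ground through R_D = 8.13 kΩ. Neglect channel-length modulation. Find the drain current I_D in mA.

V_SG = V_DD − V_G = 8.69 − 6.24 = 2.45 V, so V_ov = 2.45 − 1.1 = 1.35 V.
k_p = μ_pC_ox · (W/L) = 3.968 mA/V².
Assume saturation: I_D = ½ k_p V_ov² = 0.5 × 3.968 × 1.35² = 3.62 mA, giving V_SD = V_DD − I_D R_D = 8.69 − 3.62 × 8.13 = -20.7 V.
But -20.7 V < V_ov = 1.35 V, so the device is actually in triode.
In triode I_D = k_p[V_ov V_SD − ½ V_SD²] and I_D = (V_DD − V_SD)/R_D. Equating: 16.1 V_SD² − 44.55 V_SD + 8.69 = 0, giving V_SD = 0.211 V (the root below V_ov).
I_D = (8.69 − 0.211) / 8.13 = 1.04 mA.

I_D = 1.04 mA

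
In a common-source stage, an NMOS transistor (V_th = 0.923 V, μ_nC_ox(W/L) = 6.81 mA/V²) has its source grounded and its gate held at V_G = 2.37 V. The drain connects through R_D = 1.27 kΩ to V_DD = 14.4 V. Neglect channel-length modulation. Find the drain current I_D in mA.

V_GS = V_G = 2.37 V, so V_ov = 2.37 − 0.923 = 1.45 V.
Assume saturation: I_D = ½ k_n V_ov² = 0.5 × 6.81 × 1.45² = 7.13 mA, giving V_DS = V_DD − I_D R_D = 14.4 − 7.13 × 1.27 = 5.35 V.
V_DS = 5.35 V ≥ V_ov = 1.45 V, confirming saturation.

I_D = 7.13 mA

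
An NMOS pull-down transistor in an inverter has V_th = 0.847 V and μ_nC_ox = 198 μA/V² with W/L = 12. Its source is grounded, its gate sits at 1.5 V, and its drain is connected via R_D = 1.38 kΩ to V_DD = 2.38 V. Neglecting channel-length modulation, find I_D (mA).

I_D = 0.507 mA

V_GS = V_G = 1.5 V, so V_ov = 1.5 − 0.847 = 0.653 V.
k_n = μ_nC_ox · (W/L) = 2.376 mA/V².
Assume saturation: I_D = ½ k_n V_ov² = 0.5 × 2.376 × 0.653² = 0.507 mA, giving V_DS = V_DD − I_D R_D = 2.38 − 0.507 × 1.38 = 1.68 V.
V_DS = 1.68 V ≥ V_ov = 0.653 V, confirming saturation.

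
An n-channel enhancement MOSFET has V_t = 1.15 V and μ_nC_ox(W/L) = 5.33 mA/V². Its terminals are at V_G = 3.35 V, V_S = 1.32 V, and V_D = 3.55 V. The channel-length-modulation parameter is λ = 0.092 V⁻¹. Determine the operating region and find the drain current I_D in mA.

Saturation; I_D = 2.49 mA

V_GS = V_G − V_S = 3.35 − 1.32 = 2.03 V; V_DS = V_D − V_S = 3.55 − 1.32 = 2.23 V.
V_ov = V_GS − V_t = 2.03 − 1.15 = 0.88 V.
Since V_DS = 2.23 V ≥ V_ov = 0.88 V, the device is in saturation.
I_D = ½ k_n V_ov² (1 + λ V_DS) = 0.5 × 5.33 × 0.88² × (1 + 0.092 × 2.23) = 2.49 mA.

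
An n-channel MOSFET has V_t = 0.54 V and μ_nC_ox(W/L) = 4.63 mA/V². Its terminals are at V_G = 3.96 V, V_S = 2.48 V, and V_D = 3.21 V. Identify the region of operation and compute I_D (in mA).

Triode; I_D = 1.94 mA

V_GS = V_G − V_S = 3.96 − 2.48 = 1.48 V; V_DS = V_D − V_S = 3.21 − 2.48 = 0.73 V.
V_ov = V_GS − V_t = 1.48 − 0.54 = 0.94 V.
Since V_DS = 0.73 V < V_ov = 0.94 V, the device is in the triode region.
I_D = k_n [V_ov · V_DS − ½ V_DS²] = 4.63 × [0.94 × 0.73 − 0.5 × 0.73²] = 1.94 mA.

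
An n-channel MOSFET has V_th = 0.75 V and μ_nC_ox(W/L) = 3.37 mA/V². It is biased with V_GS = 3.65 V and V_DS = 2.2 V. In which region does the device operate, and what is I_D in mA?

V_ov = V_GS − V_th = 3.65 − 0.75 = 2.9 V.
Since V_DS = 2.2 V < V_ov = 2.9 V, the device is in the triode region.
I_D = k_n [V_ov · V_DS − ½ V_DS²] = 3.37 × [2.9 × 2.2 − 0.5 × 2.2²] = 13.3 mA.

Triode; I_D = 13.3 mA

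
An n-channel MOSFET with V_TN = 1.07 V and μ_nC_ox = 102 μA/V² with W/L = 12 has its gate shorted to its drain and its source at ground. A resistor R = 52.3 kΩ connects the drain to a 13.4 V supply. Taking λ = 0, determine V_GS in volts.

V_GS = 1.68 V

With gate tied to drain, V_GS = V_DS ≥ V_GS − V_TN, so the device is in saturation.
k_n = μ_nC_ox · (W/L) = 1.224 mA/V².
KCL at the drain: ½ k_n (V_GS − V_TN)² = (V_DD − V_GS)/R.
Let x = V_GS − 1.07. Then 32 x² + x − 12.33 = 0, giving x = 0.605 V (positive root), so V_GS = 1.68 V.
I_D = (V_DD − V_GS)/R = (13.4 − 1.68) / 52.3 = 0.224 mA.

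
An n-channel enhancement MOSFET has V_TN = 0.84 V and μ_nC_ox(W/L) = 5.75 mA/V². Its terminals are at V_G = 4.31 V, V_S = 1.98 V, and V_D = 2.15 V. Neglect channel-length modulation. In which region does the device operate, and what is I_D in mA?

V_GS = V_G − V_S = 4.31 − 1.98 = 2.33 V; V_DS = V_D − V_S = 2.15 − 1.98 = 0.17 V.
V_ov = V_GS − V_TN = 2.33 − 0.84 = 1.49 V.
Since V_DS = 0.17 V < V_ov = 1.49 V, the device is in the triode region.
I_D = k_n [V_ov · V_DS − ½ V_DS²] = 5.75 × [1.49 × 0.17 − 0.5 × 0.17²] = 1.37 mA.

Triode; I_D = 1.37 mA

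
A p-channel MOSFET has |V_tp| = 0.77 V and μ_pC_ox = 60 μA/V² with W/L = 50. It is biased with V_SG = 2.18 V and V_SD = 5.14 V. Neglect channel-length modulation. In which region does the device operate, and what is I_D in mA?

k_p = μ_pC_ox · (W/L) = 3 mA/V².
V_ov = V_SG − |V_tp| = 2.18 − 0.77 = 1.41 V.
Since V_SD = 5.14 V ≥ V_ov = 1.41 V, the device is in saturation.
I_D = ½ k_p V_ov² = 0.5 × 3 × 1.41² = 2.98 mA.

Saturation; I_D = 2.98 mA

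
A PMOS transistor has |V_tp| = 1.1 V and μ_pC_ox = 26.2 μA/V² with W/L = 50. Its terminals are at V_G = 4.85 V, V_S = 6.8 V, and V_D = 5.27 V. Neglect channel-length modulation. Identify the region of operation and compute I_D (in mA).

Saturation; I_D = 0.473 mA

V_SG = V_S − V_G = 6.8 − 4.85 = 1.95 V; V_SD = V_S − V_D = 6.8 − 5.27 = 1.53 V.
k_p = μ_pC_ox · (W/L) = 1.31 mA/V².
V_ov = V_SG − |V_tp| = 1.95 − 1.1 = 0.85 V.
Since V_SD = 1.53 V ≥ V_ov = 0.85 V, the device is in saturation.
I_D = ½ k_p V_ov² = 0.5 × 1.31 × 0.85² = 0.473 mA.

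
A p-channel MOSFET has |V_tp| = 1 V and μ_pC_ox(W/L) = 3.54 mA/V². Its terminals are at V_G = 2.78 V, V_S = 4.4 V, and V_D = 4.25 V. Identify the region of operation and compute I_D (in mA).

Triode; I_D = 0.289 mA

V_SG = V_S − V_G = 4.4 − 2.78 = 1.62 V; V_SD = V_S − V_D = 4.4 − 4.25 = 0.15 V.
V_ov = V_SG − |V_tp| = 1.62 − 1 = 0.62 V.
Since V_SD = 0.15 V < V_ov = 0.62 V, the device is in the triode region.
I_D = k_p [V_ov · V_SD − ½ V_SD²] = 3.54 × [0.62 × 0.15 − 0.5 × 0.15²] = 0.289 mA.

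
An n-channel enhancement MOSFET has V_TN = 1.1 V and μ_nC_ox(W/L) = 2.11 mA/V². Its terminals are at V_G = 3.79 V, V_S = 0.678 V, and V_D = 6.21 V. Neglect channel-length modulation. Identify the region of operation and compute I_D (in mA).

V_GS = V_G − V_S = 3.79 − 0.678 = 3.11 V; V_DS = V_D − V_S = 6.21 − 0.678 = 5.53 V.
V_ov = V_GS − V_TN = 3.11 − 1.1 = 2.01 V.
Since V_DS = 5.53 V ≥ V_ov = 2.01 V, the device is in saturation.
I_D = ½ k_n V_ov² = 0.5 × 2.11 × 2.01² = 4.27 mA.

Saturation; I_D = 4.27 mA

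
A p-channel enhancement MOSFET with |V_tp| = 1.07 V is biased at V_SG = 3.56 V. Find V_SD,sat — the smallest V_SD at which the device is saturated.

The boundary between triode and saturation is V_SD = V_SG − |V_tp| = V_ov.
V_ov = 3.56 − 1.07 = 2.49 V.

V_SD,sat = 2.49 V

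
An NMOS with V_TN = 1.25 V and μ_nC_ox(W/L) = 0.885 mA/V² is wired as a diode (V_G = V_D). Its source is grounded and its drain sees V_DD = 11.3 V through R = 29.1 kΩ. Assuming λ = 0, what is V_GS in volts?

V_GS = 2.10 V

With gate tied to drain, V_GS = V_DS ≥ V_GS − V_TN, so the device is in saturation.
KCL at the drain: ½ k_n (V_GS − V_TN)² = (V_DD − V_GS)/R.
Let x = V_GS − 1.25. Then 12.9 x² + x − 10.05 = 0, giving x = 0.845 V (positive root), so V_GS = 2.1 V.
I_D = (V_DD − V_GS)/R = (11.3 − 2.1) / 29.1 = 0.316 mA.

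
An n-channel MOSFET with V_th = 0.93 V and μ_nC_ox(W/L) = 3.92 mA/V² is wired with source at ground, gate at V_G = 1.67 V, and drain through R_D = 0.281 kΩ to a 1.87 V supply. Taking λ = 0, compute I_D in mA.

V_GS = V_G = 1.67 V, so V_ov = 1.67 − 0.93 = 0.74 V.
Assume saturation: I_D = ½ k_n V_ov² = 0.5 × 3.92 × 0.74² = 1.07 mA, giving V_DS = V_DD − I_D R_D = 1.87 − 1.07 × 0.281 = 1.57 V.
V_DS = 1.57 V ≥ V_ov = 0.74 V, confirming saturation.

I_D = 1.07 mA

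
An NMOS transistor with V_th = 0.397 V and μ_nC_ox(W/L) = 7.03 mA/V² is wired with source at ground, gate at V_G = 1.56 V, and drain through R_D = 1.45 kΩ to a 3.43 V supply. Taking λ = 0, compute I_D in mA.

V_GS = V_G = 1.56 V, so V_ov = 1.56 − 0.397 = 1.16 V.
Assume saturation: I_D = ½ k_n V_ov² = 0.5 × 7.03 × 1.16² = 4.75 mA, giving V_DS = V_DD − I_D R_D = 3.43 − 4.75 × 1.45 = -3.46 V.
But -3.46 V < V_ov = 1.16 V, so the device is actually in triode.
In triode I_D = k_n[V_ov V_DS − ½ V_DS²] and I_D = (V_DD − V_DS)/R_D. Equating: 5.1 V_DS² − 12.86 V_DS + 3.43 = 0, giving V_DS = 0.303 V (the root below V_ov).
I_D = (3.43 − 0.303) / 1.45 = 2.16 mA.

I_D = 2.16 mA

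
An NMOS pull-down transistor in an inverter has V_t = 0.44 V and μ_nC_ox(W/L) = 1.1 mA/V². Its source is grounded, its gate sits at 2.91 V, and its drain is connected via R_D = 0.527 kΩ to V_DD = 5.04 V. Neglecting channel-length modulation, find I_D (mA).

I_D = 3.36 mA

V_GS = V_G = 2.91 V, so V_ov = 2.91 − 0.44 = 2.47 V.
Assume saturation: I_D = ½ k_n V_ov² = 0.5 × 1.1 × 2.47² = 3.36 mA, giving V_DS = V_DD − I_D R_D = 5.04 − 3.36 × 0.527 = 3.27 V.
V_DS = 3.27 V ≥ V_ov = 2.47 V, confirming saturation.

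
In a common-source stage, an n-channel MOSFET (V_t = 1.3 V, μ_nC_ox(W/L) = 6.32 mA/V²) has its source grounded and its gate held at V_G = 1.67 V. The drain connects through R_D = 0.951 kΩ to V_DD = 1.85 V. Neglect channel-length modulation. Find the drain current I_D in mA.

I_D = 0.433 mA

V_GS = V_G = 1.67 V, so V_ov = 1.67 − 1.3 = 0.37 V.
Assume saturation: I_D = ½ k_n V_ov² = 0.5 × 6.32 × 0.37² = 0.433 mA, giving V_DS = V_DD − I_D R_D = 1.85 − 0.433 × 0.951 = 1.44 V.
V_DS = 1.44 V ≥ V_ov = 0.37 V, confirming saturation.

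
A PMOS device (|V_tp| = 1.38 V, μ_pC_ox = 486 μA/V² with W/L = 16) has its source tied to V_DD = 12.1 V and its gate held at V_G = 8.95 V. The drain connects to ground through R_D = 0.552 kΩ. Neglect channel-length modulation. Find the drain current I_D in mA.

I_D = 12.2 mA

V_SG = V_DD − V_G = 12.1 − 8.95 = 3.15 V, so V_ov = 3.15 − 1.38 = 1.77 V.
k_p = μ_pC_ox · (W/L) = 7.776 mA/V².
Assume saturation: I_D = ½ k_p V_ov² = 0.5 × 7.776 × 1.77² = 12.2 mA, giving V_SD = V_DD − I_D R_D = 12.1 − 12.2 × 0.552 = 5.38 V.
V_SD = 5.38 V ≥ V_ov = 1.77 V, confirming saturation.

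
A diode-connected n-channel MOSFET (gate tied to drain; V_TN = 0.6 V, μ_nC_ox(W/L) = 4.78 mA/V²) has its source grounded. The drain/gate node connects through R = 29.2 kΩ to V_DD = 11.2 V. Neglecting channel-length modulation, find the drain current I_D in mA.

I_D = 0.350 mA

With gate tied to drain, V_GS = V_DS ≥ V_GS − V_TN, so the device is in saturation.
KCL at the drain: ½ k_n (V_GS − V_TN)² = (V_DD − V_GS)/R.
Let x = V_GS − 0.6. Then 69.8 x² + x − 10.6 = 0, giving x = 0.383 V (positive root), so V_GS = 0.983 V.
I_D = (V_DD − V_GS)/R = (11.2 − 0.983) / 29.2 = 0.35 mA.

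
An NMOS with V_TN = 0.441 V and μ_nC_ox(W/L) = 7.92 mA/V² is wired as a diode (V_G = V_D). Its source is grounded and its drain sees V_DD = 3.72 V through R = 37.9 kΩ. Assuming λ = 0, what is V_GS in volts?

V_GS = 0.586 V

With gate tied to drain, V_GS = V_DS ≥ V_GS − V_TN, so the device is in saturation.
KCL at the drain: ½ k_n (V_GS − V_TN)² = (V_DD − V_GS)/R.
Let x = V_GS − 0.441. Then 150 x² + x − 3.279 = 0, giving x = 0.145 V (positive root), so V_GS = 0.586 V.
I_D = (V_DD − V_GS)/R = (3.72 − 0.586) / 37.9 = 0.0827 mA.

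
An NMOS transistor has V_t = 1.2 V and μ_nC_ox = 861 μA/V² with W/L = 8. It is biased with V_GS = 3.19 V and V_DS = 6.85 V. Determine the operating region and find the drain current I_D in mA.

Saturation; I_D = 13.6 mA

k_n = μ_nC_ox · (W/L) = 6.888 mA/V².
V_ov = V_GS − V_t = 3.19 − 1.2 = 1.99 V.
Since V_DS = 6.85 V ≥ V_ov = 1.99 V, the device is in saturation.
I_D = ½ k_n V_ov² = 0.5 × 6.888 × 1.99² = 13.6 mA.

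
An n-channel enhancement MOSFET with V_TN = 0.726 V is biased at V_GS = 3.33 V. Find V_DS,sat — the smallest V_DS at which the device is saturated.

V_DS,sat = 2.60 V

The boundary between triode and saturation is V_DS = V_GS − V_TN = V_ov.
V_ov = 3.33 − 0.726 = 2.6 V.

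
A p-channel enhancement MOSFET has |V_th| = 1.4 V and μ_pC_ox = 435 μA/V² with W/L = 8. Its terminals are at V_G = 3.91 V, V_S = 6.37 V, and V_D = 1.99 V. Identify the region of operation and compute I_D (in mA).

Saturation; I_D = 1.96 mA

V_SG = V_S − V_G = 6.37 − 3.91 = 2.46 V; V_SD = V_S − V_D = 6.37 − 1.99 = 4.38 V.
k_p = μ_pC_ox · (W/L) = 3.48 mA/V².
V_ov = V_SG − |V_th| = 2.46 − 1.4 = 1.06 V.
Since V_SD = 4.38 V ≥ V_ov = 1.06 V, the device is in saturation.
I_D = ½ k_p V_ov² = 0.5 × 3.48 × 1.06² = 1.96 mA.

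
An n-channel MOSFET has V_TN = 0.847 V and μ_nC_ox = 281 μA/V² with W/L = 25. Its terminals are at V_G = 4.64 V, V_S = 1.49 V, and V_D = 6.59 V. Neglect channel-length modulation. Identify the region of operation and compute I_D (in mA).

V_GS = V_G − V_S = 4.64 − 1.49 = 3.15 V; V_DS = V_D − V_S = 6.59 − 1.49 = 5.1 V.
k_n = μ_nC_ox · (W/L) = 7.025 mA/V².
V_ov = V_GS − V_TN = 3.15 − 0.847 = 2.3 V.
Since V_DS = 5.1 V ≥ V_ov = 2.3 V, the device is in saturation.
I_D = ½ k_n V_ov² = 0.5 × 7.025 × 2.3² = 18.6 mA.

Saturation; I_D = 18.6 mA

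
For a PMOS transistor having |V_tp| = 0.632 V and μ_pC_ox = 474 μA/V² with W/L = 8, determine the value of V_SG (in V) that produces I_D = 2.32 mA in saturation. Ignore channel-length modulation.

k_p = μ_pC_ox · (W/L) = 3.792 mA/V².
In saturation I_D = ½ k_p (V_SG − |V_tp|)², so V_SG − |V_tp| = √(2 I_D / k_p) = √(2 × 2.32 / 3.792) = 1.11 V.
V_SG = 0.632 + 1.11 = 1.74 V.

V_SG = 1.74 V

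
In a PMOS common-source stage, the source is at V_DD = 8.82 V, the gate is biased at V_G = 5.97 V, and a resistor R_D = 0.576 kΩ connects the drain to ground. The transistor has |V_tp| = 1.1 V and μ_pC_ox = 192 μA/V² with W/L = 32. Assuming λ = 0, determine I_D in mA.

V_SG = V_DD − V_G = 8.82 − 5.97 = 2.85 V, so V_ov = 2.85 − 1.1 = 1.75 V.
k_p = μ_pC_ox · (W/L) = 6.144 mA/V².
Assume saturation: I_D = ½ k_p V_ov² = 0.5 × 6.144 × 1.75² = 9.41 mA, giving V_SD = V_DD − I_D R_D = 8.82 − 9.41 × 0.576 = 3.4 V.
V_SD = 3.4 V ≥ V_ov = 1.75 V, confirming saturation.

I_D = 9.41 mA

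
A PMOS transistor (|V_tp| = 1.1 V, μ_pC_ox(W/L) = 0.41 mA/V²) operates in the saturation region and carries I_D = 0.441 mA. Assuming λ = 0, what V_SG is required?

V_SG = 2.57 V

In saturation I_D = ½ k_p (V_SG − |V_tp|)², so V_SG − |V_tp| = √(2 I_D / k_p) = √(2 × 0.441 / 0.41) = 1.47 V.
V_SG = 1.1 + 1.47 = 2.57 V.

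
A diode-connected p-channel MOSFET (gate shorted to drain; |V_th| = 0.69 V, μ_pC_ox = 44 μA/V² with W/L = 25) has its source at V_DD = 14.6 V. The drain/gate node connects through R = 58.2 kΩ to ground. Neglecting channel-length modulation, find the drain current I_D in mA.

With gate tied to drain, V_SG = V_SD ≥ V_SG − |V_th|, so the device is in saturation.
k_p = μ_pC_ox · (W/L) = 1.1 mA/V².
KCL at the drain: ½ k_p (V_SG − |V_th|)² = (V_DD − V_SG)/R.
Let x = V_SG − 0.69. Then 32 x² + x − 13.91 = 0, giving x = 0.644 V (positive root), so V_SG = 1.33 V.
I_D = (V_DD − V_SG)/R = (14.6 − 1.33) / 58.2 = 0.228 mA.

I_D = 0.228 mA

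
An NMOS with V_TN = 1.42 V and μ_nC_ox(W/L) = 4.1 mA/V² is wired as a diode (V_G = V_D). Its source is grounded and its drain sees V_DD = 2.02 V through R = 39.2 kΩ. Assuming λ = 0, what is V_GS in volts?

V_GS = 1.50 V

With gate tied to drain, V_GS = V_DS ≥ V_GS − V_TN, so the device is in saturation.
KCL at the drain: ½ k_n (V_GS − V_TN)² = (V_DD − V_GS)/R.
Let x = V_GS − 1.42. Then 80.4 x² + x − 0.6 = 0, giving x = 0.0804 V (positive root), so V_GS = 1.5 V.
I_D = (V_DD − V_GS)/R = (2.02 − 1.5) / 39.2 = 0.0133 mA.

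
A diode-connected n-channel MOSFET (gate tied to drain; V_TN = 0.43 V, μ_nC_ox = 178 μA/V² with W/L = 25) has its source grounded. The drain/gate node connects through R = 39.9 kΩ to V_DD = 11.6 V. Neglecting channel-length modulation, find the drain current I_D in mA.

With gate tied to drain, V_GS = V_DS ≥ V_GS − V_TN, so the device is in saturation.
k_n = μ_nC_ox · (W/L) = 4.45 mA/V².
KCL at the drain: ½ k_n (V_GS − V_TN)² = (V_DD − V_GS)/R.
Let x = V_GS − 0.43. Then 88.8 x² + x − 11.17 = 0, giving x = 0.349 V (positive root), so V_GS = 0.779 V.
I_D = (V_DD − V_GS)/R = (11.6 − 0.779) / 39.9 = 0.271 mA.

I_D = 0.271 mA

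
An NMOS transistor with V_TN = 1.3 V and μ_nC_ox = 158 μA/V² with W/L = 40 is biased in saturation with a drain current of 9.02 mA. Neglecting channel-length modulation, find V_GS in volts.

k_n = μ_nC_ox · (W/L) = 6.32 mA/V².
In saturation I_D = ½ k_n (V_GS − V_TN)², so V_GS − V_TN = √(2 I_D / k_n) = √(2 × 9.02 / 6.32) = 1.69 V.
V_GS = 1.3 + 1.69 = 2.99 V.

V_GS = 2.99 V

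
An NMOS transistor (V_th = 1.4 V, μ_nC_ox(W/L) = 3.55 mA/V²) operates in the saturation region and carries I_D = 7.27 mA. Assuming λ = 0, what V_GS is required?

V_GS = 3.42 V

In saturation I_D = ½ k_n (V_GS − V_th)², so V_GS − V_th = √(2 I_D / k_n) = √(2 × 7.27 / 3.55) = 2.02 V.
V_GS = 1.4 + 2.02 = 3.42 V.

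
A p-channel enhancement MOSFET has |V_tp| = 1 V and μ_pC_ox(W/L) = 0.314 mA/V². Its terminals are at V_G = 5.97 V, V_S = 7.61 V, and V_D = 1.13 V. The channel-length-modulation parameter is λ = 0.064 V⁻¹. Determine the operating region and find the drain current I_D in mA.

V_SG = V_S − V_G = 7.61 − 5.97 = 1.64 V; V_SD = V_S − V_D = 7.61 − 1.13 = 6.48 V.
V_ov = V_SG − |V_tp| = 1.64 − 1 = 0.64 V.
Since V_SD = 6.48 V ≥ V_ov = 0.64 V, the device is in saturation.
I_D = ½ k_p V_ov² (1 + λ V_SD) = 0.5 × 0.314 × 0.64² × (1 + 0.064 × 6.48) = 0.091 mA.

Saturation; I_D = 0.0910 mA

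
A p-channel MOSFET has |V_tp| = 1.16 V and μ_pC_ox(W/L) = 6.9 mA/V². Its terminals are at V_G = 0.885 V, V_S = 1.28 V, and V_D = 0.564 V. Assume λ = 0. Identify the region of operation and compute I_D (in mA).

Cutoff; I_D = 0 mA

V_SG = V_S − V_G = 1.28 − 0.885 = 0.395 V; V_SD = V_S − V_D = 1.28 − 0.564 = 0.716 V.
V_SG = 0.395 V < |V_tp| = 1.16 V, so the transistor is in cutoff.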